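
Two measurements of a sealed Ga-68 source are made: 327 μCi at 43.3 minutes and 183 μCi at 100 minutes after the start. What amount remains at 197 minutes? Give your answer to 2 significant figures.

Over Δt = 100 − 43.3 = 56.7 minutes, the level fell by a factor of 327/183 ≈ 1.7869.
n = log₂(1.7869) ≈ 0.83745 half-lives, so t½ = 56.7/0.83745 ≈ 67.706 minutes.
From t = 100 to t = 197: 183 × (1/2)^((197−100)/67.706) ≈ 67.791 μCi.

68 μCi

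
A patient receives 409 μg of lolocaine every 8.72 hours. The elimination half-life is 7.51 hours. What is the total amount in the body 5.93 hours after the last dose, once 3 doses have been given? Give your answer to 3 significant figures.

390 μg

The 3 doses were given 23.37, 14.65, 5.93 hours ago.
Total = 409·(1/2)^(23.37/7.51) + 409·(1/2)^(14.65/7.51) + 409·(1/2)^(5.93/7.51)
      = 47.311 + 105.8 + 236.61 ≈ 389.72 μg.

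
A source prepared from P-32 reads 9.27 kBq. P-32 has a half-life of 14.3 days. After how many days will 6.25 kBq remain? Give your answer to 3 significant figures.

8.13 days

Fraction remaining = 6.25/9.27 ≈ 0.67422.
n = log₂(9.27/6.25) = ln(1.4832)/ln 2 ≈ 0.56871 half-lives.
t = n × t½ = 0.56871 × 14.3 ≈ 8.1326 days.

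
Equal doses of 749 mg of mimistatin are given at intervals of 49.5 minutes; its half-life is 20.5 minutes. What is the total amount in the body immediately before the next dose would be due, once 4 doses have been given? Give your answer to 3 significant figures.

The 4 doses were given 198, 148.5, 99, 49.5 minutes ago.
Total = 749·(1/2)^(198/20.5) + 749·(1/2)^(148.5/20.5) + 749·(1/2)^(99/20.5) + 749·(1/2)^(49.5/20.5)
      = 0.92677 + 4.9414 + 26.347 + 140.48 ≈ 172.69 mg.

173 mg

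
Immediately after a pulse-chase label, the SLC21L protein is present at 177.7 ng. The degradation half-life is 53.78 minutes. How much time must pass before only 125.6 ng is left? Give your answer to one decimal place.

26.9 minutes

Fraction remaining = 125.6/177.7 ≈ 0.70681.
n = log₂(177.7/125.6) = ln(1.4148)/ln 2 ≈ 0.50061 half-lives.
t = n × t½ = 0.50061 × 53.78 ≈ 26.923 minutes.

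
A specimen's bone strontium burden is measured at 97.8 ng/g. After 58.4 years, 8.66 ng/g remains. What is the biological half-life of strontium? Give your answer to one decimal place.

A/A₀ = 8.66/97.8 ≈ 0.088548.
n = log₂(11.293) ≈ 3.4974 half-lives elapsed in 58.4 years.
t½ = 58.4/3.4974 ≈ 16.698 years.

16.7 years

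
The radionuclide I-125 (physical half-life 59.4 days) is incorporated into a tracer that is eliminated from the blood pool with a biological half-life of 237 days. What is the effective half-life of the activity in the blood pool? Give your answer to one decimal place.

1/t_eff = 1/t_phys + 1/t_biol = 1/59.4 + 1/237 = 0.021054 per day.
t_eff = 59.4 × 237 / (59.4 + 237) ≈ 47.496 days.

47.5 days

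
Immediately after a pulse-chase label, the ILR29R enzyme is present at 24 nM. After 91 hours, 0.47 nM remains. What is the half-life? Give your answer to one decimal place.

16.0 hours

A/A₀ = 0.47/24 ≈ 0.019583.
n = log₂(51.064) ≈ 5.6742 half-lives elapsed in 91 hours.
t½ = 91/5.6742 ≈ 16.037 hours.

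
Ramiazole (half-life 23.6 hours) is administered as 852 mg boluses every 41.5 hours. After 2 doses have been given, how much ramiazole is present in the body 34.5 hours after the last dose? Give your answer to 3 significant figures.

The 2 doses were given 76, 34.5 hours ago.
Total = 852·(1/2)^(76/23.6) + 852·(1/2)^(34.5/23.6)
      = 91.416 + 309.3 ≈ 400.71 mg.

401 mg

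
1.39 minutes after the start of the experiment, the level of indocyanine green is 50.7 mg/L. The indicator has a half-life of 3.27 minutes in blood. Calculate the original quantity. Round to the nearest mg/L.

68 mg/L

Number of half-lives elapsed: n = 1.39/3.27 ≈ 0.42508.
A₀ = A × 2^n = 50.7 × 2^0.42508 = 50.7 × 1.3426 ≈ 68.072 mg/L.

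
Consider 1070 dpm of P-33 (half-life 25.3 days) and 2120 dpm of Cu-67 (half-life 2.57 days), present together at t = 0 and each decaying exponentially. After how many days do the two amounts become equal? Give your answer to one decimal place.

2.8 days

Set 1070·(1/2)^(t/25.3) = 2120·(1/2)^(t/2.57).
Taking log₂: log₂(1070/2120) = t·(1/25.3 − 1/2.57).
log₂(0.50472) = -0.98645; 1/25.3 − 1/2.57 = -0.34958.
t = -0.98645 / -0.34958 ≈ 2.8218 days.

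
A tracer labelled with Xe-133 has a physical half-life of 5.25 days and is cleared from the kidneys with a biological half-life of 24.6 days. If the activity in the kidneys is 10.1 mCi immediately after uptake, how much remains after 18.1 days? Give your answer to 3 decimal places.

1/t_eff = 1/t_phys + 1/t_biol = 1/5.25 + 1/24.6 = 0.23113 per day.
t_eff = 5.25 × 24.6 / (5.25 + 24.6) ≈ 4.3266 days.
Remaining = 10.1 × (1/2)^(18.1/4.3266) = 10.1 × (1/2)^4.1834 ≈ 0.5559 mCi.

0.556 mCi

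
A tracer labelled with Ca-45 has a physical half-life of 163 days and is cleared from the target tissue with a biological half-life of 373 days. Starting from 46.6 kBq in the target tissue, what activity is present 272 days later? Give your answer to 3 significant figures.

1/t_eff = 1/t_phys + 1/t_biol = 1/163 + 1/373 = 0.0088159 per day.
t_eff = 163 × 373 / (163 + 373) ≈ 113.43 days.
Remaining = 46.6 × (1/2)^(272/113.43) = 46.6 × (1/2)^2.3979 ≈ 8.8417 kBq.

8.84 kBq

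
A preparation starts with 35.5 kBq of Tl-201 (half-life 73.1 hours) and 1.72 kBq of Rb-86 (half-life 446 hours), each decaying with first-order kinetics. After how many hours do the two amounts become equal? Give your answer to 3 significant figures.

382 hours

Set 35.5·(1/2)^(t/73.1) = 1.72·(1/2)^(t/446).
Taking log₂: log₂(35.5/1.72) = t·(1/73.1 − 1/446).
log₂(20.64) = 4.3673; 1/73.1 − 1/446 = 0.011438.
t = 4.3673 / 0.011438 ≈ 381.84 hours.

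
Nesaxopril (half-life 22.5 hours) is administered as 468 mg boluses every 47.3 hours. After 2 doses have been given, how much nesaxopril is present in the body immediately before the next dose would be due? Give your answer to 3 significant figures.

134 mg

The 2 doses were given 94.6, 47.3 hours ago.
Total = 468·(1/2)^(94.6/22.5) + 468·(1/2)^(47.3/22.5)
      = 25.385 + 109 ≈ 134.38 mg.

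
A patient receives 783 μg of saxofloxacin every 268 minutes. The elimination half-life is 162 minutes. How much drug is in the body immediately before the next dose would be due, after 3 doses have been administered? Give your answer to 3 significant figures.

The 3 doses were given 804, 536, 268 minutes ago.
Total = 783·(1/2)^(804/162) + 783·(1/2)^(536/162) + 783·(1/2)^(268/162)
      = 25.105 + 79.024 + 248.75 ≈ 352.88 μg.

353 μg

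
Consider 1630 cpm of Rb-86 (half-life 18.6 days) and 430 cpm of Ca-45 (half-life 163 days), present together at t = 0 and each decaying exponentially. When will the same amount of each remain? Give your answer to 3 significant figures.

Set 1630·(1/2)^(t/18.6) = 430·(1/2)^(t/163).
Taking log₂: log₂(1630/430) = t·(1/18.6 − 1/163).
log₂(3.7907) = 1.9225; 1/18.6 − 1/163 = 0.047628.
t = 1.9225 / 0.047628 ≈ 40.364 days.

40.4 days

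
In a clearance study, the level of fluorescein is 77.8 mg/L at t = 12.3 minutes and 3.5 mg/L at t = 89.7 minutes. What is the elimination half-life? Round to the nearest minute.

Over Δt = 89.7 − 12.3 = 77.4 minutes, the level fell by a factor of 77.8/3.5 ≈ 22.229.
n = log₂(22.229) ≈ 4.4743 half-lives, so t½ = 77.4/4.4743 ≈ 17.299 minutes.

17 minutes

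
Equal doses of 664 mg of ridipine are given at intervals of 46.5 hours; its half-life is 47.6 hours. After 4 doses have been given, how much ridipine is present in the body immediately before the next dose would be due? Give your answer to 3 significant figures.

The 4 doses were given 186, 139.5, 93, 46.5 hours ago.
Total = 664·(1/2)^(186/47.6) + 664·(1/2)^(139.5/47.6) + 664·(1/2)^(93/47.6) + 664·(1/2)^(46.5/47.6)
      = 44.246 + 87.086 + 171.4 + 337.36 ≈ 640.1 mg.

640 mg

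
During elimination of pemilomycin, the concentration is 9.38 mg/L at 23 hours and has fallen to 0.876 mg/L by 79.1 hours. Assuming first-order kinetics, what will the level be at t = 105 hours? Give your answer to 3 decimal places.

Over Δt = 79.1 − 23 = 56.1 hours, the level fell by a factor of 9.38/0.876 ≈ 10.708.
n = log₂(10.708) ≈ 3.4206 half-lives, so t½ = 56.1/3.4206 ≈ 16.401 hours.
From t = 79.1 to t = 105: 0.876 × (1/2)^((105−79.1)/16.401) ≈ 0.29317 mg/L.

0.293 mg/L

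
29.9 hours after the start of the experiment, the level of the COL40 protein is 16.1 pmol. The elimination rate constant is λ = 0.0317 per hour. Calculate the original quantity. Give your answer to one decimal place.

41.5 pmol

t½ = ln 2 / λ = 0.69315 / 0.0317 ≈ 21.866 hours.
Number of half-lives elapsed: n = 29.9/21.866 ≈ 1.3674.
A₀ = A × 2^n = 16.1 × 2^1.3674 = 16.1 × 2.5801 ≈ 41.54 pmol.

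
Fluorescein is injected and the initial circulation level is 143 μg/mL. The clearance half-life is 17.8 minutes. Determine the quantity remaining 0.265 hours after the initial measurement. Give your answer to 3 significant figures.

77.0 μg/mL

Convert the elapsed time: 0.265 hours = 15.9 minutes.
Number of half-lives: n = 15.9/17.8 ≈ 0.89326.
Remaining = 143 × (1/2)^0.89326 = 143 × 0.5384 ≈ 76.991 μg/mL.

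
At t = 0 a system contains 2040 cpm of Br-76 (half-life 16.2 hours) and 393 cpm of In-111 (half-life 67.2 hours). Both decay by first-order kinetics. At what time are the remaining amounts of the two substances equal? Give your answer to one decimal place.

Set 2040·(1/2)^(t/16.2) = 393·(1/2)^(t/67.2).
Taking log₂: log₂(2040/393) = t·(1/16.2 − 1/67.2).
log₂(5.1908) = 2.376; 1/16.2 − 1/67.2 = 0.046847.
t = 2.376 / 0.046847 ≈ 50.717 hours.

50.7 hours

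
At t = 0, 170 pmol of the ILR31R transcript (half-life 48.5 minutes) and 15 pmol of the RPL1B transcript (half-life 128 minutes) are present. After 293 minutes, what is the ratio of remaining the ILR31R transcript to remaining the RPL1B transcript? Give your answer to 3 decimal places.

ILR31R transcript: 170 × (1/2)^(293/48.5) = 170 × (1/2)^6.0412 ≈ 2.5814 pmol.
RPL1B transcript: 15 × (1/2)^(293/128) = 15 × (1/2)^2.2891 ≈ 3.0691 pmol.
Ratio ≈ 2.5814 / 3.0691 ≈ 0.84109.

0.841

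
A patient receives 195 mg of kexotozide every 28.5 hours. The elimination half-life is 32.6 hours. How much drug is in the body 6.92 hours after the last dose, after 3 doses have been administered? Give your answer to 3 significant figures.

310 mg

The 3 doses were given 63.92, 35.42, 6.92 hours ago.
Total = 195·(1/2)^(63.92/32.6) + 195·(1/2)^(35.42/32.6) + 195·(1/2)^(6.92/32.6)
      = 50.095 + 91.826 + 168.32 ≈ 310.24 mg.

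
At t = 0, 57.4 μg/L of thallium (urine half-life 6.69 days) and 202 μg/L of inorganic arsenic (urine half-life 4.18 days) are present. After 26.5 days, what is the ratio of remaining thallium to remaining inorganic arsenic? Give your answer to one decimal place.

thallium: 57.4 × (1/2)^(26.5/6.69) = 57.4 × (1/2)^3.9611 ≈ 3.6855 μg/L.
inorganic arsenic: 202 × (1/2)^(26.5/4.18) = 202 × (1/2)^6.3397 ≈ 2.4941 μg/L.
Ratio ≈ 3.6855 / 2.4941 ≈ 1.4777.

1.5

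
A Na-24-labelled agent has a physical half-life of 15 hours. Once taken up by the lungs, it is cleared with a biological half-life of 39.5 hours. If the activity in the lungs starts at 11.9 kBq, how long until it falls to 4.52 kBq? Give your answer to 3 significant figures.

1/t_eff = 1/t_phys + 1/t_biol = 1/15 + 1/39.5 = 0.091983 per hour.
t_eff = 15 × 39.5 / (15 + 39.5) ≈ 10.872 hours.
n = log₂(11.9/4.52) ≈ 1.3966; t = 1.3966 × 10.872 ≈ 15.183 hours.

15.2 hours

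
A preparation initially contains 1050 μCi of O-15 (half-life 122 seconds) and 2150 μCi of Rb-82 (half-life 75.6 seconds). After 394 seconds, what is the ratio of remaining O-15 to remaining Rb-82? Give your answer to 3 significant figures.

O-15: 1050 × (1/2)^(394/122) = 1050 × (1/2)^3.2295 ≈ 111.95 μCi.
Rb-82: 2150 × (1/2)^(394/75.6) = 2150 × (1/2)^5.2116 ≈ 58.02 μCi.
Ratio ≈ 111.95 / 58.02 ≈ 1.9294.

1.93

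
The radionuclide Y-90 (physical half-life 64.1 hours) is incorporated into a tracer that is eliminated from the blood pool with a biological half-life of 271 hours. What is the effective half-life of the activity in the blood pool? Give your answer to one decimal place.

1/t_eff = 1/t_phys + 1/t_biol = 1/64.1 + 1/271 = 0.019291 per hour.
t_eff = 64.1 × 271 / (64.1 + 271) ≈ 51.839 hours.

51.8 hours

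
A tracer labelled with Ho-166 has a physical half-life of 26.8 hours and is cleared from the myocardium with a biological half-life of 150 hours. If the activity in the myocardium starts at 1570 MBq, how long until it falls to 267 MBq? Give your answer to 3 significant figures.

58.1 hours

1/t_eff = 1/t_phys + 1/t_biol = 1/26.8 + 1/150 = 0.04398 per hour.
t_eff = 26.8 × 150 / (26.8 + 150) ≈ 22.738 hours.
n = log₂(1570/267) ≈ 2.5559; t = 2.5559 × 22.738 ≈ 58.114 hours.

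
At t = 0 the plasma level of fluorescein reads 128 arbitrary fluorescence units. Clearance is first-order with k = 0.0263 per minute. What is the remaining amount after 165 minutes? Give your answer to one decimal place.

1.7 arbitrary fluorescence units

t½ = ln 2 / k = 0.69315 / 0.0263 ≈ 26.355 minutes.
Number of half-lives: n = 165/26.355 ≈ 6.2606.
Remaining = 128 × (1/2)^6.2606 = 128 × 0.013043 ≈ 1.6695 arbitrary fluorescence units.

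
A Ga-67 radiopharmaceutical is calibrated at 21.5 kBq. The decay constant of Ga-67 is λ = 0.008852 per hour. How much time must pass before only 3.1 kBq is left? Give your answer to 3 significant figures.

t½ = ln 2 / λ = 0.69315 / 0.008852 ≈ 78.304 hours.
Fraction remaining = 3.1/21.5 ≈ 0.14419.
n = log₂(21.5/3.1) = ln(6.9355)/ln 2 ≈ 2.794 half-lives.
t = n × t½ = 2.794 × 78.304 ≈ 218.78 hours.

219 hours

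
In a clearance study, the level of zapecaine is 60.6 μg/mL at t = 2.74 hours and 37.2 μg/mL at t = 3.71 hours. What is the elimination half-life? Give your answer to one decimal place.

Over Δt = 3.71 − 2.74 = 0.97 hours, the level fell by a factor of 60.6/37.2 ≈ 1.629.
n = log₂(1.629) ≈ 0.70402 half-lives, so t½ = 0.97/0.70402 ≈ 1.3778 hours.

1.4 hours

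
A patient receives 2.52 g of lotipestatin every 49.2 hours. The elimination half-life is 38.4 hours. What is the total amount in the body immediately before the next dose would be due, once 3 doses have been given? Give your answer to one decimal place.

1.6 g

The 3 doses were given 147.6, 98.4, 49.2 hours ago.
Total = 2.52·(1/2)^(147.6/38.4) + 2.52·(1/2)^(98.4/38.4) + 2.52·(1/2)^(49.2/38.4)
      = 0.17552 + 0.42659 + 1.0368 ≈ 1.6389 g.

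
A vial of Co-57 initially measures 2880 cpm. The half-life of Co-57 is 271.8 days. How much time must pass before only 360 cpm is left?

360/2880 = 1/8, so 3 half-lives have elapsed.
t = 3 × 271.8 = 815.4 days.

815.4 days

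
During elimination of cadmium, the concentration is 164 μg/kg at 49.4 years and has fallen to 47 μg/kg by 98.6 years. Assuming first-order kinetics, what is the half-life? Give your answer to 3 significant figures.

Over Δt = 98.6 − 49.4 = 49.2 years, the level fell by a factor of 164/47 ≈ 3.4894.
n = log₂(3.4894) ≈ 1.803 half-lives, so t½ = 49.2/1.803 ≈ 27.288 years.

27.3 years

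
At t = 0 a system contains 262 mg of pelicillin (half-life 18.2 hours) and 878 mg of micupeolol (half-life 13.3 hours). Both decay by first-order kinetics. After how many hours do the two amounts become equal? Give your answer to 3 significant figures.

86.2 hours

Set 262·(1/2)^(t/18.2) = 878·(1/2)^(t/13.3).
Taking log₂: log₂(262/878) = t·(1/18.2 − 1/13.3).
log₂(0.29841) = -1.7447; 1/18.2 − 1/13.3 = -0.020243.
t = -1.7447 / -0.020243 ≈ 86.186 hours.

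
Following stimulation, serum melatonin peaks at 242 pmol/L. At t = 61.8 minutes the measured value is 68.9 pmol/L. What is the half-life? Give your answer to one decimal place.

A/A₀ = 68.9/242 ≈ 0.28471.
n = log₂(3.5123) ≈ 1.8124 half-lives elapsed in 61.8 minutes.
t½ = 61.8/1.8124 ≈ 34.098 minutes.

34.1 minutes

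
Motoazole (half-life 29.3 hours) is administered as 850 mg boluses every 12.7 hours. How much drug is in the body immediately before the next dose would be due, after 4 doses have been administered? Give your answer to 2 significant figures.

1700 mg

The 4 doses were given 50.8, 38.1, 25.4, 12.7 hours ago.
Total = 850·(1/2)^(50.8/29.3) + 850·(1/2)^(38.1/29.3) + 850·(1/2)^(25.4/29.3) + 850·(1/2)^(12.7/29.3)
      = 255.56 + 345.13 + 466.08 + 629.42 ≈ 1696.2 mg.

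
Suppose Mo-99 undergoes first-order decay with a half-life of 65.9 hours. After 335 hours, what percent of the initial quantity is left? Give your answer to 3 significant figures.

2.95%

n = 335/65.9 ≈ 5.0835 half-lives.
Fraction remaining = (1/2)^5.0835 ≈ 0.029493, i.e. 2.9493%.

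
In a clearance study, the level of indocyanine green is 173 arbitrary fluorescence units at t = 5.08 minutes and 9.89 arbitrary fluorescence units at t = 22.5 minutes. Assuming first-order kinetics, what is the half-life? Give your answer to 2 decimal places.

Over Δt = 22.5 − 5.08 = 17.42 minutes, the level fell by a factor of 173/9.89 ≈ 17.492.
n = log₂(17.492) ≈ 4.1287 half-lives, so t½ = 17.42/4.1287 ≈ 4.2193 minutes.

4.22 minutes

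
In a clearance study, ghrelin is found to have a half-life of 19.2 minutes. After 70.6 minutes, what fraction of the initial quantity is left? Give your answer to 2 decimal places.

n = 70.6/19.2 ≈ 3.6771 half-lives.
Fraction remaining = (1/2)^3.6771 ≈ 0.078179.

0.08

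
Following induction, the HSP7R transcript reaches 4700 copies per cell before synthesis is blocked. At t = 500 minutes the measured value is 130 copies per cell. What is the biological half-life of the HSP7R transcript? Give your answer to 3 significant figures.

96.6 minutes

A/A₀ = 130/4700 ≈ 0.02766.
n = log₂(36.154) ≈ 5.1761 half-lives elapsed in 500 minutes.
t½ = 500/5.1761 ≈ 96.598 minutes.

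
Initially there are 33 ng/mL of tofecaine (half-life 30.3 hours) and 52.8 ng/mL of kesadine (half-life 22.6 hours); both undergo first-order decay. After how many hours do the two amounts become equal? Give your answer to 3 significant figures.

60.3 hours

Set 33·(1/2)^(t/30.3) = 52.8·(1/2)^(t/22.6).
Taking log₂: log₂(33/52.8) = t·(1/30.3 − 1/22.6).
log₂(0.625) = -0.67807; 1/30.3 − 1/22.6 = -0.011244.
t = -0.67807 / -0.011244 ≈ 60.303 hours.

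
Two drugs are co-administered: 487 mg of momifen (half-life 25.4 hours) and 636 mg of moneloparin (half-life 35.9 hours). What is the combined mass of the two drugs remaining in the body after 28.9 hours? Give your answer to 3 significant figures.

585 mg

momifen: 487 × (1/2)^(28.9/25.4) = 487 × (1/2)^1.1378 ≈ 221.32 mg.
moneloparin: 636 × (1/2)^(28.9/35.9) = 636 × (1/2)^0.80501 ≈ 364.02 mg.
Total = 221.32 + 364.02 ≈ 585.34 mg.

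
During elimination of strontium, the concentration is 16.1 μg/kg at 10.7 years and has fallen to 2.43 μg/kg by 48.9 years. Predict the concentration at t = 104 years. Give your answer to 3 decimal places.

0.159 μg/kg

Over Δt = 48.9 − 10.7 = 38.2 years, the level fell by a factor of 16.1/2.43 ≈ 6.6255.
n = log₂(6.6255) ≈ 2.728 half-lives, so t½ = 38.2/2.728 ≈ 14.003 years.
From t = 48.9 to t = 104: 2.43 × (1/2)^((104−48.9)/14.003) ≈ 0.15888 μg/kg.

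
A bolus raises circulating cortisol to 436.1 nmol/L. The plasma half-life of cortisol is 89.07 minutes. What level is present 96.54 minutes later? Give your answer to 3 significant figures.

Number of half-lives: n = 96.54/89.07 ≈ 1.0839.
Remaining = 436.1 × (1/2)^1.0839 = 436.1 × 0.47176 ≈ 205.74 nmol/L.

206 nmol/L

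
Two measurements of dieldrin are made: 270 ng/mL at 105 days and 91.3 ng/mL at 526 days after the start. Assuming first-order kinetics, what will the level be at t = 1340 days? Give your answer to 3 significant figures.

Over Δt = 526 − 105 = 421 days, the level fell by a factor of 270/91.3 ≈ 2.9573.
n = log₂(2.9573) ≈ 1.5643 half-lives, so t½ = 421/1.5643 ≈ 269.13 days.
From t = 526 to t = 1340: 91.3 × (1/2)^((1340−526)/269.13) ≈ 11.22 ng/mL.

11.2 ng/mL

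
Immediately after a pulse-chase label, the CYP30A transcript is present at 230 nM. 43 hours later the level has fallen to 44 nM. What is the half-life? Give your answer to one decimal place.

A/A₀ = 44/230 ≈ 0.1913.
n = log₂(5.2273) ≈ 2.3861 half-lives elapsed in 43 hours.
t½ = 43/2.3861 ≈ 18.021 hours.

18.0 hours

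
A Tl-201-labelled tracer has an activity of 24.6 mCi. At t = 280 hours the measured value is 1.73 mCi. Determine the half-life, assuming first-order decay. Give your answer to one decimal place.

A/A₀ = 1.73/24.6 ≈ 0.070325.
n = log₂(14.22) ≈ 3.8298 half-lives elapsed in 280 hours.
t½ = 280/3.8298 ≈ 73.111 hours.

73.1 hours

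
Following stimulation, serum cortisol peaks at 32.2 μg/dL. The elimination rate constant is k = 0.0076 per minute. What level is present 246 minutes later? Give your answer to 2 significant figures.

t½ = ln 2 / k = 0.69315 / 0.0076 ≈ 91.204 minutes.
Number of half-lives: n = 246/91.204 ≈ 2.6973.
Remaining = 32.2 × (1/2)^2.6973 = 32.2 × 0.15419 ≈ 4.9648 μg/dL.

5.0 μg/dL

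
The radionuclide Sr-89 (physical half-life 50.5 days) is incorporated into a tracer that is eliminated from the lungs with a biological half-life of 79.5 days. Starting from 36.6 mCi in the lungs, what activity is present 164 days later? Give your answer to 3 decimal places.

1/t_eff = 1/t_phys + 1/t_biol = 1/50.5 + 1/79.5 = 0.032381 per day.
t_eff = 50.5 × 79.5 / (50.5 + 79.5) ≈ 30.883 days.
Remaining = 36.6 × (1/2)^(164/30.883) = 36.6 × (1/2)^5.3104 ≈ 0.92233 mCi.

0.922 mCi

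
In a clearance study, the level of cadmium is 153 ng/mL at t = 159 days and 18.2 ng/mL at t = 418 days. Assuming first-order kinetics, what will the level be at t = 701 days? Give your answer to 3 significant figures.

1.78 ng/mL

Over Δt = 418 − 159 = 259 days, the level fell by a factor of 153/18.2 ≈ 8.4066.
n = log₂(8.4066) ≈ 3.0715 half-lives, so t½ = 259/3.0715 ≈ 84.323 days.
From t = 418 to t = 701: 18.2 × (1/2)^((701−418)/84.323) ≈ 1.7773 ng/mL.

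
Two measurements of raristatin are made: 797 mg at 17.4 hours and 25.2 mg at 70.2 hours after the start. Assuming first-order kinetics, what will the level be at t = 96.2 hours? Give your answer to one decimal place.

Over Δt = 70.2 − 17.4 = 52.8 hours, the level fell by a factor of 797/25.2 ≈ 31.627.
n = log₂(31.627) ≈ 4.9831 half-lives, so t½ = 52.8/4.9831 ≈ 10.596 hours.
From t = 70.2 to t = 96.2: 25.2 × (1/2)^((96.2−70.2)/10.596) ≈ 4.5998 mg.

4.6 mg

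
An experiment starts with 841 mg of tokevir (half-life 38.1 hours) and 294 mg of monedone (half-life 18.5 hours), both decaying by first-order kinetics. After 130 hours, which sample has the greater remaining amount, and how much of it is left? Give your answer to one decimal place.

tokevir, 79.0 mg

tokevir: 841 × (1/2)^3.4121 ≈ 79.006 mg.
monedone: 294 × (1/2)^7.027 ≈ 2.2542 mg.
Tokevir has more remaining, at ≈ 79.006 mg.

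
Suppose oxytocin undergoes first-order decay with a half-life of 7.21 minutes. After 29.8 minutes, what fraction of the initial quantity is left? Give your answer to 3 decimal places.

0.057

n = 29.8/7.21 ≈ 4.1331 half-lives.
Fraction remaining = (1/2)^4.1331 ≈ 0.05699.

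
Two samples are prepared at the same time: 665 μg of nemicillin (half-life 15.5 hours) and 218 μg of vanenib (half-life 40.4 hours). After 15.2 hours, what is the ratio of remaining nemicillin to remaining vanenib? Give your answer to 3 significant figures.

2.01

nemicillin: 665 × (1/2)^(15.2/15.5) = 665 × (1/2)^0.98065 ≈ 336.99 μg.
vanenib: 218 × (1/2)^(15.2/40.4) = 218 × (1/2)^0.37624 ≈ 167.96 μg.
Ratio ≈ 336.99 / 167.96 ≈ 2.0064.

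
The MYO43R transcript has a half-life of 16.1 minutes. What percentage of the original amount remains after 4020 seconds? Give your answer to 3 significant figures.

4020 seconds = 67 minutes.
n = 67/16.1 ≈ 4.1615 half-lives.
Fraction remaining = (1/2)^4.1615 ≈ 0.055881, i.e. 5.5881%.

5.59%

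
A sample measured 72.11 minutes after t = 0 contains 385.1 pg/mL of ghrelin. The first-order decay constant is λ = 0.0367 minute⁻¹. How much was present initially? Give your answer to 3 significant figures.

5430 pg/mL

t½ = ln 2 / λ = 0.69315 / 0.0367 ≈ 18.887 minutes.
Number of half-lives elapsed: n = 72.11/18.887 ≈ 3.818.
A₀ = A × 2^n = 385.1 × 2^3.818 = 385.1 × 14.104 ≈ 5431.3 pg/mL.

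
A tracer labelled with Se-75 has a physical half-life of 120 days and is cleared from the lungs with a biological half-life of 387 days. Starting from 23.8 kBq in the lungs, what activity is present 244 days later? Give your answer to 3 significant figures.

1/t_eff = 1/t_phys + 1/t_biol = 1/120 + 1/387 = 0.010917 per day.
t_eff = 120 × 387 / (120 + 387) ≈ 91.598 days.
Remaining = 23.8 × (1/2)^(244/91.598) = 23.8 × (1/2)^2.6638 ≈ 3.7557 kBq.

3.76 kBq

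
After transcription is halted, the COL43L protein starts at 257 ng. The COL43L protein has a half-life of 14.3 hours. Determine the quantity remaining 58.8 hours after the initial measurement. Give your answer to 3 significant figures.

Number of half-lives: n = 58.8/14.3 ≈ 4.1119.
Remaining = 257 × (1/2)^4.1119 = 257 × 0.057836 ≈ 14.864 ng.

14.9 ng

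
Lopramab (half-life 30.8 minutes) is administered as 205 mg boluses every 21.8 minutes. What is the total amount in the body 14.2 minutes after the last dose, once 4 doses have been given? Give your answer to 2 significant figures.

330 mg

The 4 doses were given 79.6, 57.8, 36, 14.2 minutes ago.
Total = 205·(1/2)^(79.6/30.8) + 205·(1/2)^(57.8/30.8) + 205·(1/2)^(36/30.8) + 205·(1/2)^(14.2/30.8)
      = 34.18 + 55.826 + 91.18 + 148.92 ≈ 330.11 mg.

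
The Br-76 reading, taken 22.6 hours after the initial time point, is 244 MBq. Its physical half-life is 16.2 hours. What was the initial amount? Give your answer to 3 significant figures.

Number of half-lives elapsed: n = 22.6/16.2 ≈ 1.3951.
A₀ = A × 2^n = 244 × 2^1.3951 = 244 × 2.63 ≈ 641.72 MBq.

642 MBq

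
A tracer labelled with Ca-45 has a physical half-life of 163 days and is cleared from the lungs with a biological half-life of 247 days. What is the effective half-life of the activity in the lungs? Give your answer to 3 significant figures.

98.2 days

1/t_eff = 1/t_phys + 1/t_biol = 1/163 + 1/247 = 0.010184 per day.
t_eff = 163 × 247 / (163 + 247) ≈ 98.198 days.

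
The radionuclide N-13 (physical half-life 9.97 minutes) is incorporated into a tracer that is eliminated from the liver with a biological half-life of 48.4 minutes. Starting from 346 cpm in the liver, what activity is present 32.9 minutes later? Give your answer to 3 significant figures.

21.9 cpm

1/t_eff = 1/t_phys + 1/t_biol = 1/9.97 + 1/48.4 = 0.12096 per minute.
t_eff = 9.97 × 48.4 / (9.97 + 48.4) ≈ 8.2671 minutes.
Remaining = 346 × (1/2)^(32.9/8.2671) = 346 × (1/2)^3.9797 ≈ 21.932 cpm.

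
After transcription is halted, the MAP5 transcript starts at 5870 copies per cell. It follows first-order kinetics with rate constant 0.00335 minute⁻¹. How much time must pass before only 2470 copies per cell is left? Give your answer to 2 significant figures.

260 minutes

t½ = ln 2 / λ = 0.69315 / 0.00335 ≈ 206.91 minutes.
Fraction remaining = 2470/5870 ≈ 0.42078.
n = log₂(5870/2470) = ln(2.3765)/ln 2 ≈ 1.2488 half-lives.
t = n × t½ = 1.2488 × 206.91 ≈ 258.4 minutes.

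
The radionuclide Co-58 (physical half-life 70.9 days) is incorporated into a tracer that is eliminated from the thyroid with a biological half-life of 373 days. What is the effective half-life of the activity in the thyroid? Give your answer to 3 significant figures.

1/t_eff = 1/t_phys + 1/t_biol = 1/70.9 + 1/373 = 0.016785 per day.
t_eff = 70.9 × 373 / (70.9 + 373) ≈ 59.576 days.

59.6 days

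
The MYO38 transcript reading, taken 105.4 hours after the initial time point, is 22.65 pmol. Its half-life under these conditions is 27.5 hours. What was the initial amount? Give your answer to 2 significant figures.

Number of half-lives elapsed: n = 105.4/27.5 ≈ 3.8327.
A₀ = A × 2^n = 22.65 × 2^3.8327 = 22.65 × 14.248 ≈ 322.73 pmol.

320 pmol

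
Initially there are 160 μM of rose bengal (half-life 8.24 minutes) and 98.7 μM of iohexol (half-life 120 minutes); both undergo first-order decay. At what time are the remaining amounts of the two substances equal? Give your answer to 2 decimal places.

Set 160·(1/2)^(t/8.24) = 98.7·(1/2)^(t/120).
Taking log₂: log₂(160/98.7) = t·(1/8.24 − 1/120).
log₂(1.6211) = 0.69695; 1/8.24 − 1/120 = 0.11303.
t = 0.69695 / 0.11303 ≈ 6.1663 minutes.

6.17 minutes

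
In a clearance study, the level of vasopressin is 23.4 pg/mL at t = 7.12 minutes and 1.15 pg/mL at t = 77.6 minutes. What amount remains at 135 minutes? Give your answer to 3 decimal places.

Over Δt = 77.6 − 7.12 = 70.48 minutes, the level fell by a factor of 23.4/1.15 ≈ 20.348.
n = log₂(20.348) ≈ 4.3468 half-lives, so t½ = 70.48/4.3468 ≈ 16.214 minutes.
From t = 77.6 to t = 135: 1.15 × (1/2)^((135−77.6)/16.214) ≈ 0.09886 pg/mL.

0.099 pg/mL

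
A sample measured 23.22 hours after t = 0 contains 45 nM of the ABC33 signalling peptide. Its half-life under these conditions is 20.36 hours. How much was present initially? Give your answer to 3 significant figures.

Number of half-lives elapsed: n = 23.22/20.36 ≈ 1.1405.
A₀ = A × 2^n = 45 × 2^1.1405 = 45 × 2.2045 ≈ 99.204 nM.

99.2 nM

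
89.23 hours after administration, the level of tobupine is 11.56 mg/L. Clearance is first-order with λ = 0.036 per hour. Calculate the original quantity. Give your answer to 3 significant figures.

t½ = ln 2 / λ = 0.69315 / 0.036 ≈ 19.254 hours.
Number of half-lives elapsed: n = 89.23/19.254 ≈ 4.6343.
A₀ = A × 2^n = 11.56 × 2^4.6343 = 11.56 × 24.836 ≈ 287.1 mg/L.

287 mg/L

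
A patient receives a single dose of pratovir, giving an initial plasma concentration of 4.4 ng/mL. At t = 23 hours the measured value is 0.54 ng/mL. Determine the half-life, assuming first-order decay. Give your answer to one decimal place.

7.6 hours

A/A₀ = 0.54/4.4 ≈ 0.12273.
n = log₂(8.1481) ≈ 3.0265 half-lives elapsed in 23 hours.
t½ = 23/3.0265 ≈ 7.5996 hours.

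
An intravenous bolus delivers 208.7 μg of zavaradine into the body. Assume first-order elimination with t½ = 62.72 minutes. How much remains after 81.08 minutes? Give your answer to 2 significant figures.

85 μg

Number of half-lives: n = 81.08/62.72 ≈ 1.2927.
Remaining = 208.7 × (1/2)^1.2927 = 208.7 × 0.40818 ≈ 85.187 μg.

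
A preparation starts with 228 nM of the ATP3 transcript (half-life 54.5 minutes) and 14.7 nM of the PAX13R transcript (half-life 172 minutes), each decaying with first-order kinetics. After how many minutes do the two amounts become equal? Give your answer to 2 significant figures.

320 minutes

Set 228·(1/2)^(t/54.5) = 14.7·(1/2)^(t/172).
Taking log₂: log₂(228/14.7) = t·(1/54.5 − 1/172).
log₂(15.51) = 3.9551; 1/54.5 − 1/172 = 0.012535.
t = 3.9551 / 0.012535 ≈ 315.54 minutes.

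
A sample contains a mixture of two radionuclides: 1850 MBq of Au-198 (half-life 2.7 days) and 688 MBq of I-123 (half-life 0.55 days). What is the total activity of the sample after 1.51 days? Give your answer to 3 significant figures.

Au-198: 1850 × (1/2)^(1.51/2.7) = 1850 × (1/2)^0.55926 ≈ 1255.5 MBq.
I-123: 688 × (1/2)^(1.51/0.55) = 688 × (1/2)^2.7455 ≈ 102.59 MBq.
Total = 1255.5 + 102.59 ≈ 1358.1 MBq.

1360 MBq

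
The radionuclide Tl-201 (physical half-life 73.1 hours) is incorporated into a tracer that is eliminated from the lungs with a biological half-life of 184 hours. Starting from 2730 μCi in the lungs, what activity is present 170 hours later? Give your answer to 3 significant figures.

1/t_eff = 1/t_phys + 1/t_biol = 1/73.1 + 1/184 = 0.019115 per hour.
t_eff = 73.1 × 184 / (73.1 + 184) ≈ 52.316 hours.
Remaining = 2730 × (1/2)^(170/52.316) = 2730 × (1/2)^3.2495 ≈ 287.06 μCi.

287 μCi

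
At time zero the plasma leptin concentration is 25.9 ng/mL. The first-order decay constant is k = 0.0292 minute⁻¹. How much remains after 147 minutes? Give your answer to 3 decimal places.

t½ = ln 2 / k = 0.69315 / 0.0292 ≈ 23.738 minutes.
Number of half-lives: n = 147/23.738 ≈ 6.1926.
Remaining = 25.9 × (1/2)^6.1926 = 25.9 × 0.013672 ≈ 0.35411 ng/mL.

0.354 ng/mL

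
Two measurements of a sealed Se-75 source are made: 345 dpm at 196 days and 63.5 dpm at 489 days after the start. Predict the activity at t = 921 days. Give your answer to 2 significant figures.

Over Δt = 489 − 196 = 293 days, the level fell by a factor of 345/63.5 ≈ 5.4331.
n = log₂(5.4331) ≈ 2.4418 half-lives, so t½ = 293/2.4418 ≈ 120 days.
From t = 489 to t = 921: 63.5 × (1/2)^((921−489)/120) ≈ 5.2363 dpm.

5.2 dpm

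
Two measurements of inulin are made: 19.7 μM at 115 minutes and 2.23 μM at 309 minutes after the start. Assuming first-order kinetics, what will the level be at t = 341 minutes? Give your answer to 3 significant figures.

Over Δt = 309 − 115 = 194 minutes, the level fell by a factor of 19.7/2.23 ≈ 8.8341.
n = log₂(8.8341) ≈ 3.1431 half-lives, so t½ = 194/3.1431 ≈ 61.723 minutes.
From t = 309 to t = 341: 2.23 × (1/2)^((341−309)/61.723) ≈ 1.5568 μM.

1.56 μM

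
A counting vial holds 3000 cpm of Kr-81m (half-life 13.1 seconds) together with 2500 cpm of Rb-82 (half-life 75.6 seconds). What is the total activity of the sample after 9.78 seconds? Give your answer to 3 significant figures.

4070 cpm

Kr-81m: 3000 × (1/2)^(9.78/13.1) = 3000 × (1/2)^0.74656 ≈ 1788.1 cpm.
Rb-82: 2500 × (1/2)^(9.78/75.6) = 2500 × (1/2)^0.12937 ≈ 2285.6 cpm.
Total = 1788.1 + 2285.6 ≈ 4073.6 cpm.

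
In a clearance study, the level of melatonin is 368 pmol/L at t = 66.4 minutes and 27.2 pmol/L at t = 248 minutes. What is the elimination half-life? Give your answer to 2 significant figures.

48 minutes

Over Δt = 248 − 66.4 = 181.6 minutes, the level fell by a factor of 368/27.2 ≈ 13.529.
n = log₂(13.529) ≈ 3.758 half-lives, so t½ = 181.6/3.758 ≈ 48.323 minutes.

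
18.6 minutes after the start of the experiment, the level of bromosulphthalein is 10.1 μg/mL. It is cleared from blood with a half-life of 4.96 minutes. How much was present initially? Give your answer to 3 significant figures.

Number of half-lives elapsed: n = 18.6/4.96 ≈ 3.75.
A₀ = A × 2^n = 10.1 × 2^3.75 = 10.1 × 13.454 ≈ 135.89 μg/mL.

136 μg/mL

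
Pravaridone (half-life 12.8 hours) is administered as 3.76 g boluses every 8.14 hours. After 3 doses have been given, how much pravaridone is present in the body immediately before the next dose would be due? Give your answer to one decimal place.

The 3 doses were given 24.42, 16.28, 8.14 hours ago.
Total = 3.76·(1/2)^(24.42/12.8) + 3.76·(1/2)^(16.28/12.8) + 3.76·(1/2)^(8.14/12.8)
      = 1.002 + 1.5571 + 2.4196 ≈ 4.9788 g.

5.0 g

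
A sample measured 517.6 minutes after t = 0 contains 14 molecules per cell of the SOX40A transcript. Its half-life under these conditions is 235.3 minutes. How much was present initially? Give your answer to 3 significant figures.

Number of half-lives elapsed: n = 517.6/235.3 ≈ 2.1997.
A₀ = A × 2^n = 14 × 2^2.1997 = 14 × 4.594 ≈ 64.316 molecules per cell.

64.3 molecules per cell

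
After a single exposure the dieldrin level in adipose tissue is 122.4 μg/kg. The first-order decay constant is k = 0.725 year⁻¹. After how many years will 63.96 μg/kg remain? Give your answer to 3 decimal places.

0.895 years

t½ = ln 2 / k = 0.69315 / 0.725 ≈ 0.95607 years.
Fraction remaining = 63.96/122.4 ≈ 0.52255.
n = log₂(122.4/63.96) = ln(1.9137)/ln 2 ≈ 0.93636 half-lives.
t = n × t½ = 0.93636 × 0.95607 ≈ 0.89522 years.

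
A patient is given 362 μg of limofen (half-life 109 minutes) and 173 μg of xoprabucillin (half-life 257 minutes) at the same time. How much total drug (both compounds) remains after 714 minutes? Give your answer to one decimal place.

29.1 μg

limofen: 362 × (1/2)^(714/109) = 362 × (1/2)^6.5505 ≈ 3.8621 μg.
xoprabucillin: 173 × (1/2)^(714/257) = 173 × (1/2)^2.7782 ≈ 25.219 μg.
Total = 3.8621 + 25.219 ≈ 29.081 μg.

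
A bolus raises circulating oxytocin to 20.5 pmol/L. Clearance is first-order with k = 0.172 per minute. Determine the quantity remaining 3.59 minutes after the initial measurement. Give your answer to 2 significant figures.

t½ = ln 2 / k = 0.69315 / 0.172 ≈ 4.0299 minutes.
Number of half-lives: n = 3.59/4.0299 ≈ 0.89084.
Remaining = 20.5 × (1/2)^0.89084 = 20.5 × 0.5393 ≈ 11.056 pmol/L.

11 pmol/L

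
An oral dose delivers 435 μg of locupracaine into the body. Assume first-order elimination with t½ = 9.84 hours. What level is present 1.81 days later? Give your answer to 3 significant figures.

Convert the elapsed time: 1.81 days = 43.44 hours.
Number of half-lives: n = 43.44/9.84 ≈ 4.4146.
Remaining = 435 × (1/2)^4.4146 = 435 × 0.046888 ≈ 20.396 μg.

20.4 μg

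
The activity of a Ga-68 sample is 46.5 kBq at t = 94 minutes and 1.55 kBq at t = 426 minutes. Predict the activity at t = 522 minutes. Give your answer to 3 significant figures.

0.580 kBq

Over Δt = 426 − 94 = 332 minutes, the level fell by a factor of 46.5/1.55 ≈ 30.
n = log₂(30) ≈ 4.9069 half-lives, so t½ = 332/4.9069 ≈ 67.66 minutes.
From t = 426 to t = 522: 1.55 × (1/2)^((522−426)/67.66) ≈ 0.57971 kBq.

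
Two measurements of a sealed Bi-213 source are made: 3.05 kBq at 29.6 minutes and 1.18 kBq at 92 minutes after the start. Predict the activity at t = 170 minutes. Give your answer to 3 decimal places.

0.360 kBq

Over Δt = 92 − 29.6 = 62.4 minutes, the level fell by a factor of 3.05/1.18 ≈ 2.5847.
n = log₂(2.5847) ≈ 1.37 half-lives, so t½ = 62.4/1.37 ≈ 45.547 minutes.
From t = 92 to t = 170: 1.18 × (1/2)^((170−92)/45.547) ≈ 0.36005 kBq.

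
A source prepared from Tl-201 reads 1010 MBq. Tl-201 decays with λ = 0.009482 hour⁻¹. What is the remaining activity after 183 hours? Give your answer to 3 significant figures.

178 MBq

t½ = ln 2 / λ = 0.69315 / 0.009482 ≈ 73.101 hours.
Number of half-lives: n = 183/73.101 ≈ 2.5034.
Remaining = 1010 × (1/2)^2.5034 = 1010 × 0.17636 ≈ 178.13 MBq.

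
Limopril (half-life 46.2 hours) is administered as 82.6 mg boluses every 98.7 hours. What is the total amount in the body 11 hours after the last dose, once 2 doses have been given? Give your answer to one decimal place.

The 2 doses were given 109.7, 11 hours ago.
Total = 82.6·(1/2)^(109.7/46.2) + 82.6·(1/2)^(11/46.2)
      = 15.929 + 70.034 ≈ 85.963 mg.

86.0 mg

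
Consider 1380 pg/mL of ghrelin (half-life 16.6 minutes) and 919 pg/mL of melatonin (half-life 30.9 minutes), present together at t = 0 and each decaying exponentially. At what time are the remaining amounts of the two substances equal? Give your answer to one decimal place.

Set 1380·(1/2)^(t/16.6) = 919·(1/2)^(t/30.9).
Taking log₂: log₂(1380/919) = t·(1/16.6 − 1/30.9).
log₂(1.5016) = 0.58653; 1/16.6 − 1/30.9 = 0.027879.
t = 0.58653 / 0.027879 ≈ 21.039 minutes.

21.0 minutes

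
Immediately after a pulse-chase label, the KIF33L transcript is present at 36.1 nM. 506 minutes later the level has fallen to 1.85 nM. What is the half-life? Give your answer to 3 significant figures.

118 minutes

A/A₀ = 1.85/36.1 ≈ 0.051247.
n = log₂(19.514) ≈ 4.2864 half-lives elapsed in 506 minutes.
t½ = 506/4.2864 ≈ 118.05 minutes.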